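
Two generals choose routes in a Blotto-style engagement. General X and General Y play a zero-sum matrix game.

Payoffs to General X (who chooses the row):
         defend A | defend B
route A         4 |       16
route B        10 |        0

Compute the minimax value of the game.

Row minima are 4 and 0, so General X's maximin is 4; column maxima are 10 and 16, so General Y's minimax is 10. These differ, so the equilibrium is in mixed strategies.
Let General X play route A with probability p. General Y is indifferent when 4p + 10(1−p) = 16p, giving p = 5/11.
Let General Y play defend A with probability q. General X is indifferent when 4q + 16(1−q) = 10q, giving q = 8/11.
The value is 4·(8/11) + (16)·(3/11) = 80/11.

80/11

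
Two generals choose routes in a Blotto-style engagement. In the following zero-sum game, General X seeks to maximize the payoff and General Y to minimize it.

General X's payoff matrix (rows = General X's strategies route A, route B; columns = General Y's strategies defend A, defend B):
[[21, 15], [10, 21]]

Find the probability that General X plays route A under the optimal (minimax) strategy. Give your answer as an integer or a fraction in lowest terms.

11/17

Row minima are 15 and 10, so General X's maximin is 15; column maxima are 21 and 21, so General Y's minimax is 21. These differ, so the equilibrium is in mixed strategies.
Let General X play route A with probability p. General Y is indifferent when 21p + 10(1−p) = 15p + 21(1−p), giving p = 11/17.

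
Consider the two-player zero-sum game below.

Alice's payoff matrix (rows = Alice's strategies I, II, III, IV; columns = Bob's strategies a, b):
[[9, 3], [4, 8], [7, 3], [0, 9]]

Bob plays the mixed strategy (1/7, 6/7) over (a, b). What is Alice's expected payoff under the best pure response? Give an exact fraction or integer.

54/7

I: (9)·(1/7) + (3)·(6/7) = 27/7.
II: (4)·(1/7) + (8)·(6/7) = 52/7.
III: (7)·(1/7) + (3)·(6/7) = 25/7.
IV: (0)·(1/7) + (9)·(6/7) = 54/7.
The best pure response is IV with expected payoff 54/7.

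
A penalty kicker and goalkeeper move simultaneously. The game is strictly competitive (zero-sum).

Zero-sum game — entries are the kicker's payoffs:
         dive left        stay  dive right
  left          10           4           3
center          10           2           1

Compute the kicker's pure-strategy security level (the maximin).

3

The worst-case payoff for each row is left: 3, center: 1.
The best of these is 3.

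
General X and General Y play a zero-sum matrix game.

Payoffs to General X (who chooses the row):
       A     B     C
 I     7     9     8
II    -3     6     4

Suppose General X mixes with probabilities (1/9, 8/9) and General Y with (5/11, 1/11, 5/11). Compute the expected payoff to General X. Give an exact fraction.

172/99

Against (5/11, 1/11, 5/11), each row's expected payoff is I: 84/11; II: 1.
Taking the (1/9, 8/9)-weighted average: (1/9)·(84/11) + (8/9)·(1) = 172/99.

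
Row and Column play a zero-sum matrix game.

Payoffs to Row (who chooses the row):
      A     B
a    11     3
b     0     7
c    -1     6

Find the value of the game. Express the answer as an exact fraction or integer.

77/15

Row c is strictly dominated by row b, so Row never plays it.
The remaining 2×2 game on (a, b) × (A, B) has no saddle point. Let Row play a with probability p; indifference gives 11p = 3p + 7(1−p), so p = 7/15.
Similarly Column's optimal q on A is 4/15, and the value is 11·(4/15) + (3)·(11/15) = 77/15.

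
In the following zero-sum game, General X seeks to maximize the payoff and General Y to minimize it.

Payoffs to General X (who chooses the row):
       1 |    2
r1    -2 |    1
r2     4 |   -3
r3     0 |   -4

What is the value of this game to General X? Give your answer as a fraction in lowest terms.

-1/5

Row r3 is strictly dominated by row r2, so General X never plays it.
The remaining 2×2 game on (r1, r2) × (1, 2) has no saddle point. Let General X play r1 with probability p; indifference gives −2p + 4(1−p) = p − 3(1−p), so p = 7/10.
Similarly General Y's optimal q on 1 is 2/5, and the value is -2·(2/5) + (1)·(3/5) = -1/5.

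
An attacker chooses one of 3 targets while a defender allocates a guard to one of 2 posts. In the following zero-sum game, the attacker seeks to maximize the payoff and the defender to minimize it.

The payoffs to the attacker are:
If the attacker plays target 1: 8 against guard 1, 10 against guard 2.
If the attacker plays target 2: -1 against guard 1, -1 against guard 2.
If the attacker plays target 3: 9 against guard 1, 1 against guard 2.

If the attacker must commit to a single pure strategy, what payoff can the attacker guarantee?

8

The worst-case payoff for each row is target 1: 8, target 2: -1, target 3: 1.
The best of these is 8.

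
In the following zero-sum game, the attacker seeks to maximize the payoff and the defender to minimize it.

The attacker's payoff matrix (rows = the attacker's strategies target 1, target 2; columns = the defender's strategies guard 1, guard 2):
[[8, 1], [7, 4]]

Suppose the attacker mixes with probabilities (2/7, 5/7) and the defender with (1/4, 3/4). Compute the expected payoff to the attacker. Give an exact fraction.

117/28

Against (1/4, 3/4), each row's expected payoff is target 1: 11/4; target 2: 19/4.
Taking the (2/7, 5/7)-weighted average: (2/7)·(11/4) + (5/7)·(19/4) = 117/28.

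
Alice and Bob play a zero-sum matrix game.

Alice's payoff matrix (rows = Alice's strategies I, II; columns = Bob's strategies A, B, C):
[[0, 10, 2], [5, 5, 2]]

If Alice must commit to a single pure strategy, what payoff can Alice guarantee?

2

The worst-case payoff for each row is I: 0, II: 2.
The best of these is 2.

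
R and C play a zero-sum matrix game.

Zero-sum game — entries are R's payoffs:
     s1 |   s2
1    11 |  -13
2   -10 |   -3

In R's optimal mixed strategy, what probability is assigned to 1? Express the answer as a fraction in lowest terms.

Row minima are -13 and -10, so R's maximin is -10; column maxima are 11 and -3, so C's minimax is -3. These differ, so the equilibrium is in mixed strategies.
Let R play 1 with probability p. C is indifferent when 11p − 10(1−p) = −13p − 3(1−p), giving p = 7/31.

7/31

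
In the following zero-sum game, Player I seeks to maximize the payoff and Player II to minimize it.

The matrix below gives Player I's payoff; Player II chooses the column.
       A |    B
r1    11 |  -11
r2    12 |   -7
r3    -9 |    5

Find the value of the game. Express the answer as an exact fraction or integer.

-1/11

Row r1 is strictly dominated by row r2, so Player I never plays it.
The remaining 2×2 game on (r2, r3) × (A, B) has no saddle point. Let Player I play r2 with probability p; indifference gives 12p − 9(1−p) = −7p + 5(1−p), so p = 14/33.
Similarly Player II's optimal q on A is 4/11, and the value is 12·(4/11) + (-7)·(7/11) = -1/11.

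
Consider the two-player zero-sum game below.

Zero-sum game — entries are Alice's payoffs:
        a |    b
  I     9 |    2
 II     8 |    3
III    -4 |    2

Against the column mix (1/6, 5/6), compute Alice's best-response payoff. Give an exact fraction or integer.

23/6

I: (9)·(1/6) + (2)·(5/6) = 19/6.
II: (8)·(1/6) + (3)·(5/6) = 23/6.
III: (-4)·(1/6) + (2)·(5/6) = 1.
The best pure response is II with expected payoff 23/6.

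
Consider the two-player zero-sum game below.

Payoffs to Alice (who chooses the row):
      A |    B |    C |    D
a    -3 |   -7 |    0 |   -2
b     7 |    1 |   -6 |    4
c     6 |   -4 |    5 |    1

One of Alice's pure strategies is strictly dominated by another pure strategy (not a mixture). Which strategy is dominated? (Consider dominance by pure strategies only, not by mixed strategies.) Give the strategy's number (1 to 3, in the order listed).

1

Compare a with c: 6 > -3, -4 > -7, 5 > 0, 1 > -2.
So c strictly dominates a for Alice; a is strictly dominated.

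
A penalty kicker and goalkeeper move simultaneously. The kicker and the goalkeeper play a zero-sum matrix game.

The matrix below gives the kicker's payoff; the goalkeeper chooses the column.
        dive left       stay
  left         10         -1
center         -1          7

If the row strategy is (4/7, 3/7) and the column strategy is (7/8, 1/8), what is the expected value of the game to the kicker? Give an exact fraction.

Against (7/8, 1/8), each row's expected payoff is left: 69/8; center: 0.
Taking the (4/7, 3/7)-weighted average: (4/7)·(69/8) + (3/7)·(0) = 69/14.

69/14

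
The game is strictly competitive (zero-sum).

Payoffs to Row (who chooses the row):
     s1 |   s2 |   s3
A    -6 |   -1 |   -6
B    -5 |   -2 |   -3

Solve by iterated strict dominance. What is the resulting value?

-5

Column s2 is strictly dominated by s1 for Column (-6<-1, -5<-2); eliminate s2.
Row A is strictly dominated by row B (-5>-6, -3>-6); eliminate A.
Column s3 is strictly dominated by s1 for Column (-5<-3); eliminate s3.
Only (B, s1) remains, with payoff -5.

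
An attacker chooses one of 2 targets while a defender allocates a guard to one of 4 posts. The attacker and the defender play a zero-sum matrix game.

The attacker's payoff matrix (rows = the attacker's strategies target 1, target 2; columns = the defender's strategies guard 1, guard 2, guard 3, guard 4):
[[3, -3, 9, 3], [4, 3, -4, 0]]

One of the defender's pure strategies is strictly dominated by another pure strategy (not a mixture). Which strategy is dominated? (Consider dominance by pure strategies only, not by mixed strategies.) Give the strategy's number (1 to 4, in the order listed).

The defender prefers columns that give the attacker less. Compare guard 1 with guard 2: -3 < 3, 3 < 4.
So guard 2 strictly dominates guard 1 for the defender; guard 1 is strictly dominated.

1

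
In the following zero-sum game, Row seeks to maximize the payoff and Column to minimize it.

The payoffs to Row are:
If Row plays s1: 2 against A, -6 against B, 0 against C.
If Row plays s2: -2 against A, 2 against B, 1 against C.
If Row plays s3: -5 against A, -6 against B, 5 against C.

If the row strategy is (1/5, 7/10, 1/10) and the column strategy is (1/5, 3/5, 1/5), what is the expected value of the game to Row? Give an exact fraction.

-3/10

Against (1/5, 3/5, 1/5), each row's expected payoff is s1: -16/5; s2: 1; s3: -18/5.
Taking the (1/5, 7/10, 1/10)-weighted average: (1/5)·(-16/5) + (7/10)·(1) + (1/10)·(-18/5) = -3/10.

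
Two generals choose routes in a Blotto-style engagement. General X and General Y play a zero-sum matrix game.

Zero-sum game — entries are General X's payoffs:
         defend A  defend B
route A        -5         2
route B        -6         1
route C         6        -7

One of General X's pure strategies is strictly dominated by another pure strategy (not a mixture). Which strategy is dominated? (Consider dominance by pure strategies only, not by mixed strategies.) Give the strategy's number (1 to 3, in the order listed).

Compare route B with route A: -5 > -6, 2 > 1.
So route A strictly dominates route B for General X; route B is strictly dominated.

2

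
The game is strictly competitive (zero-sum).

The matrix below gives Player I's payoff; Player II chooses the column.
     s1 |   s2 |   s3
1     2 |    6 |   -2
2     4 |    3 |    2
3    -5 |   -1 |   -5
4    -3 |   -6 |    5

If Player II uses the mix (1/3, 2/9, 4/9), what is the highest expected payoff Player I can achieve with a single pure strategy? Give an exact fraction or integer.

1: (2)·(1/3) + (6)·(2/9) + (-2)·(4/9) = 10/9.
2: (4)·(1/3) + (3)·(2/9) + (2)·(4/9) = 26/9.
3: (-5)·(1/3) + (-1)·(2/9) + (-5)·(4/9) = -37/9.
4: (-3)·(1/3) + (-6)·(2/9) + (5)·(4/9) = -1/9.
The best pure response is 2 with expected payoff 26/9.

26/9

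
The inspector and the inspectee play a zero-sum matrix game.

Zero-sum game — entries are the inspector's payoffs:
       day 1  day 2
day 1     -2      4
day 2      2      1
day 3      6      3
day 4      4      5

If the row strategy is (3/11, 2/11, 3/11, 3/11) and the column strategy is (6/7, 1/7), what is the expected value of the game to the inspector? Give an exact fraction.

Against (6/7, 1/7), each row's expected payoff is day 1: -8/7; day 2: 13/7; day 3: 39/7; day 4: 29/7.
Taking the (3/11, 2/11, 3/11, 3/11)-weighted average: (3/11)·(-8/7) + (2/11)·(13/7) + (3/11)·(39/7) + (3/11)·(29/7) = 206/77.

206/77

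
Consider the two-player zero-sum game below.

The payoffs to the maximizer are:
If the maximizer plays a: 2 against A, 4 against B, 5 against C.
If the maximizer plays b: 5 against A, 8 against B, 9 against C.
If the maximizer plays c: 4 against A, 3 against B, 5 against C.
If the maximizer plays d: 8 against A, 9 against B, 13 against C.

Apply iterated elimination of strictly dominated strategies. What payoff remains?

8

Column C is strictly dominated by A for the minimizer (2<5, 5<9, 4<5, 8<13); eliminate C.
Row c is strictly dominated by row b (5>4, 8>3); eliminate c.
Row b is strictly dominated by row d (8>5, 9>8); eliminate b.
Column B is strictly dominated by A for the minimizer (2<4, 8<9); eliminate B.
Row a is strictly dominated by row d (8>2); eliminate a.
Only (d, A) remains, with payoff 8.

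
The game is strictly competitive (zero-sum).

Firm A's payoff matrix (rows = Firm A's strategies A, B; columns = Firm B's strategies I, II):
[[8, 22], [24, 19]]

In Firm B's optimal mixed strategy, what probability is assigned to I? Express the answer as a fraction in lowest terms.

Row minima are 8 and 19, so Firm A's maximin is 19; column maxima are 24 and 22, so Firm B's minimax is 22. These differ, so the equilibrium is in mixed strategies.
Let Firm B play I with probability q. Firm A is indifferent when 8q + 22(1−q) = 24q + 19(1−q), giving q = 3/19.

3/19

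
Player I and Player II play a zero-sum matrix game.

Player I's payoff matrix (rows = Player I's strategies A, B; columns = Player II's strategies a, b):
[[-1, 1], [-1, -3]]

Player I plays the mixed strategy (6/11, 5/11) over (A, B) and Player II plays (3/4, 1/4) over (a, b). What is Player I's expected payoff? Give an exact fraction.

-21/22

Against (3/4, 1/4), each row's expected payoff is A: -1/2; B: -3/2.
Taking the (6/11, 5/11)-weighted average: (6/11)·(-1/2) + (5/11)·(-3/2) = -21/22.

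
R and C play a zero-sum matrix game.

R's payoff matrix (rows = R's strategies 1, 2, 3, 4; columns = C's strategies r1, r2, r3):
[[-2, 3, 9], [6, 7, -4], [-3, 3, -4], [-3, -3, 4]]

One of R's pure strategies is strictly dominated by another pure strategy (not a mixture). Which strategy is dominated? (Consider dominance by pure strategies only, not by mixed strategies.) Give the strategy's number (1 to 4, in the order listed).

4

Compare 4 with 1: -2 > -3, 3 > -3, 9 > 4.
So 1 strictly dominates 4 for R; 4 is strictly dominated.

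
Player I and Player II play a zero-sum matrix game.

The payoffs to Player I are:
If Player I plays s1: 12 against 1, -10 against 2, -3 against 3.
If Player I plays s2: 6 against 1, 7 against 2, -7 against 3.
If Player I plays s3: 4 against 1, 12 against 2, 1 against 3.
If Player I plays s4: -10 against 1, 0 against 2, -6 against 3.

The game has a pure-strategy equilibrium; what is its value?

Row minima: -10, -7, 1, -10 → Player I's maximin is 1.
Column maxima: 12, 12, 1 → Player II's minimax is 1.
They coincide at (s3, 3), so the value is 1.

1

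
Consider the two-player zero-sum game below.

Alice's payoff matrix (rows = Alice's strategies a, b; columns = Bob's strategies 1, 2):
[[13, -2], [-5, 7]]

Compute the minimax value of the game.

Row minima are -2 and -5, so Alice's maximin is -2; column maxima are 13 and 7, so Bob's minimax is 7. These differ, so the equilibrium is in mixed strategies.
Let Alice play a with probability p. Bob is indifferent when 13p − 5(1−p) = −2p + 7(1−p), giving p = 4/9.
Let Bob play 1 with probability q. Alice is indifferent when 13q − 2(1−q) = −5q + 7(1−q), giving q = 1/3.
The value is 13·(1/3) + (-2)·(2/3) = 3.

3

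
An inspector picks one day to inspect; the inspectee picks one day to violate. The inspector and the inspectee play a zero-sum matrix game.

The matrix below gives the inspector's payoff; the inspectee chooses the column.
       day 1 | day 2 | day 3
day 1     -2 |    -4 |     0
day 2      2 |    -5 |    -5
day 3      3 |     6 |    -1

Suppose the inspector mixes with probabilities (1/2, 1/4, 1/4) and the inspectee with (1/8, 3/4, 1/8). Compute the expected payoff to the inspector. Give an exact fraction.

-47/32

Against (1/8, 3/4, 1/8), each row's expected payoff is day 1: -13/4; day 2: -33/8; day 3: 19/4.
Taking the (1/2, 1/4, 1/4)-weighted average: (1/2)·(-13/4) + (1/4)·(-33/8) + (1/4)·(19/4) = -47/32.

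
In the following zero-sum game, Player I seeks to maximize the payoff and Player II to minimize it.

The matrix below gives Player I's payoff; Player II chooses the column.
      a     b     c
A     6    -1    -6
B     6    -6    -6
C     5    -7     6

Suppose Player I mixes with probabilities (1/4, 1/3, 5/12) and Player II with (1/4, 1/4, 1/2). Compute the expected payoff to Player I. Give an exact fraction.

Against (1/4, 1/4, 1/2), each row's expected payoff is A: -7/4; B: -3; C: 5/2.
Taking the (1/4, 1/3, 5/12)-weighted average: (1/4)·(-7/4) + (1/3)·(-3) + (5/12)·(5/2) = -19/48.

-19/48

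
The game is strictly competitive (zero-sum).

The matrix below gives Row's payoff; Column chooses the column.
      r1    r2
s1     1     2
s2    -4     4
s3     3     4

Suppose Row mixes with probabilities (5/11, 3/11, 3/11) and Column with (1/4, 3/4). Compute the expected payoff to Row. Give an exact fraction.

Against (1/4, 3/4), each row's expected payoff is s1: 7/4; s2: 2; s3: 15/4.
Taking the (5/11, 3/11, 3/11)-weighted average: (5/11)·(7/4) + (3/11)·(2) + (3/11)·(15/4) = 26/11.

26/11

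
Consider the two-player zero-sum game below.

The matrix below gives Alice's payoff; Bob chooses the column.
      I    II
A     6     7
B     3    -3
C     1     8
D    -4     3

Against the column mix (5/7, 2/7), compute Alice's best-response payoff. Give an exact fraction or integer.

A: (6)·(5/7) + (7)·(2/7) = 44/7.
B: (3)·(5/7) + (-3)·(2/7) = 9/7.
C: (1)·(5/7) + (8)·(2/7) = 3.
D: (-4)·(5/7) + (3)·(2/7) = -2.
The best pure response is A with expected payoff 44/7.

44/7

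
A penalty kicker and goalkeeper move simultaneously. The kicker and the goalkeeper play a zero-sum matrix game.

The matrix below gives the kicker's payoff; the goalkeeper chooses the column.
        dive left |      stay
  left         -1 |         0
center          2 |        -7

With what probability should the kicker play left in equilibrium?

9/10

Row minima are -1 and -7, so the kicker's maximin is -1; column maxima are 2 and 0, so the goalkeeper's minimax is 0. These differ, so the equilibrium is in mixed strategies.
Let the kicker play left with probability p. The goalkeeper is indifferent when −p + 2(1−p) = −7(1−p), giving p = 9/10.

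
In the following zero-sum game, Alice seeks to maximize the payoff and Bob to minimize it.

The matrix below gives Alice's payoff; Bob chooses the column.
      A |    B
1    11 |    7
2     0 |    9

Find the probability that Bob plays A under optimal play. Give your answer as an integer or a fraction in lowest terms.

Row minima are 7 and 0, so Alice's maximin is 7; column maxima are 11 and 9, so Bob's minimax is 9. These differ, so the equilibrium is in mixed strategies.
Let Bob play A with probability q. Alice is indifferent when 11q + 7(1−q) = 9(1−q), giving q = 2/13.

2/13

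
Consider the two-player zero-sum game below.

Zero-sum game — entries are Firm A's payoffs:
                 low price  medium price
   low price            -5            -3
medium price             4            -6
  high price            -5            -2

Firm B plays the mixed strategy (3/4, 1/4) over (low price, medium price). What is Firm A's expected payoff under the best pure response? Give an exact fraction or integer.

low price: (-5)·(3/4) + (-3)·(1/4) = -9/2.
medium price: (4)·(3/4) + (-6)·(1/4) = 3/2.
high price: (-5)·(3/4) + (-2)·(1/4) = -17/4.
The best pure response is medium price with expected payoff 3/2.

3/2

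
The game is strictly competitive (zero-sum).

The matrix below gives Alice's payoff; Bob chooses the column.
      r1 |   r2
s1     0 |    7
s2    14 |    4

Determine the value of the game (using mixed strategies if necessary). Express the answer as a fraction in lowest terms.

98/17

Row minima are 0 and 4, so Alice's maximin is 4; column maxima are 14 and 7, so Bob's minimax is 7. These differ, so the equilibrium is in mixed strategies.
Let Alice play s1 with probability p. Bob is indifferent when 14(1−p) = 7p + 4(1−p), giving p = 10/17.
Let Bob play r1 with probability q. Alice is indifferent when 7(1−q) = 14q + 4(1−q), giving q = 3/17.
The value is 0·(3/17) + (7)·(14/17) = 98/17.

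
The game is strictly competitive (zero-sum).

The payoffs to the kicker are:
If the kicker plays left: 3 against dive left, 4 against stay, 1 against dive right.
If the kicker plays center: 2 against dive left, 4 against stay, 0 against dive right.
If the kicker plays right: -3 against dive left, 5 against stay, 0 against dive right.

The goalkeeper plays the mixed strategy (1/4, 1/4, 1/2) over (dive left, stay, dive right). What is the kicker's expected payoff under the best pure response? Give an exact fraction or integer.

9/4

left: (3)·(1/4) + (4)·(1/4) + (1)·(1/2) = 9/4.
center: (2)·(1/4) + (4)·(1/4) + (0)·(1/2) = 3/2.
right: (-3)·(1/4) + (5)·(1/4) + (0)·(1/2) = 1/2.
The best pure response is left with expected payoff 9/4.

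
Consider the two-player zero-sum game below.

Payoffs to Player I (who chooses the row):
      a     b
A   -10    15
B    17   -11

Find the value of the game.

145/53

Row minima are -10 and -11, so Player I's maximin is -10; column maxima are 17 and 15, so Player II's minimax is 15. These differ, so the equilibrium is in mixed strategies.
Let Player I play A with probability p. Player II is indifferent when −10p + 17(1−p) = 15p − 11(1−p), giving p = 28/53.
Let Player II play a with probability q. Player I is indifferent when −10q + 15(1−q) = 17q − 11(1−q), giving q = 26/53.
The value is -10·(26/53) + (15)·(27/53) = 145/53.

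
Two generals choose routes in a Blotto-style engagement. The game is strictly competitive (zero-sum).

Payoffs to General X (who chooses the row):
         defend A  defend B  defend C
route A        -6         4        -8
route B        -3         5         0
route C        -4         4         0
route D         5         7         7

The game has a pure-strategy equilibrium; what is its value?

5

Row minima: -8, -3, -4, 5 → General X's maximin is 5.
Column maxima: 5, 7, 7 → General Y's minimax is 5.
They coincide at (route D, defend A), so the value is 5.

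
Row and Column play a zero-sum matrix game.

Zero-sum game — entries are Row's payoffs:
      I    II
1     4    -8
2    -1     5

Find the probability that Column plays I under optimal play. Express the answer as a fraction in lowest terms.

13/18

Row minima are -8 and -1, so Row's maximin is -1; column maxima are 4 and 5, so Column's minimax is 4. These differ, so the equilibrium is in mixed strategies.
Let Column play I with probability q. Row is indifferent when 4q − 8(1−q) = −q + 5(1−q), giving q = 13/18.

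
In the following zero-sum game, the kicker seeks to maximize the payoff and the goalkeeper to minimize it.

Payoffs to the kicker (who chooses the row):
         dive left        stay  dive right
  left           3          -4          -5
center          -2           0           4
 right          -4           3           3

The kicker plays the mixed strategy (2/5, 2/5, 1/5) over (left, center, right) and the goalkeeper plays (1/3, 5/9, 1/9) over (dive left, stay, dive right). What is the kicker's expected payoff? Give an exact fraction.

-2/3

Against (1/3, 5/9, 1/9), each row's expected payoff is left: -16/9; center: -2/9; right: 2/3.
Taking the (2/5, 2/5, 1/5)-weighted average: (2/5)·(-16/9) + (2/5)·(-2/9) + (1/5)·(2/3) = -2/3.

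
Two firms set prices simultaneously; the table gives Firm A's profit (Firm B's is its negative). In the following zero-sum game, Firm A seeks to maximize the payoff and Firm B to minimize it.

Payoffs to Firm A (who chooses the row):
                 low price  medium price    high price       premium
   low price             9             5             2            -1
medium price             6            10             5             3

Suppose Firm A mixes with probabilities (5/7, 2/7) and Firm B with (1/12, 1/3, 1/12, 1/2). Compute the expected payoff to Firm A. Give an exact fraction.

Against (1/12, 1/3, 1/12, 1/2), each row's expected payoff is low price: 25/12; medium price: 23/4.
Taking the (5/7, 2/7)-weighted average: (5/7)·(25/12) + (2/7)·(23/4) = 263/84.

263/84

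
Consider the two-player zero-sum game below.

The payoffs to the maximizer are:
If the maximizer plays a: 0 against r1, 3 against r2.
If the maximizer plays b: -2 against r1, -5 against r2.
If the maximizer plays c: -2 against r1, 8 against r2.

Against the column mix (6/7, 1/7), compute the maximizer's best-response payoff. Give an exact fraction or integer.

a: (0)·(6/7) + (3)·(1/7) = 3/7.
b: (-2)·(6/7) + (-5)·(1/7) = -17/7.
c: (-2)·(6/7) + (8)·(1/7) = -4/7.
The best pure response is a with expected payoff 3/7.

3/7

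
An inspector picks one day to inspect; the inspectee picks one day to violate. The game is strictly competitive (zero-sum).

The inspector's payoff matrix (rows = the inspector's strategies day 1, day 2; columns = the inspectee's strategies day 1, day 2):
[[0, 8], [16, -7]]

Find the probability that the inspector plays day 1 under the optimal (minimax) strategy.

Row minima are 0 and -7, so the inspector's maximin is 0; column maxima are 16 and 8, so the inspectee's minimax is 8. These differ, so the equilibrium is in mixed strategies.
Let the inspector play day 1 with probability p. The inspectee is indifferent when 16(1−p) = 8p − 7(1−p), giving p = 23/31.

23/31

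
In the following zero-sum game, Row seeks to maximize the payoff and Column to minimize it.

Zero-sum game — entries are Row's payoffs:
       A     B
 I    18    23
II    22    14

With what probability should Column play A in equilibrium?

Row minima are 18 and 14, so Row's maximin is 18; column maxima are 22 and 23, so Column's minimax is 22. These differ, so the equilibrium is in mixed strategies.
Let Column play A with probability q. Row is indifferent when 18q + 23(1−q) = 22q + 14(1−q), giving q = 9/13.

9/13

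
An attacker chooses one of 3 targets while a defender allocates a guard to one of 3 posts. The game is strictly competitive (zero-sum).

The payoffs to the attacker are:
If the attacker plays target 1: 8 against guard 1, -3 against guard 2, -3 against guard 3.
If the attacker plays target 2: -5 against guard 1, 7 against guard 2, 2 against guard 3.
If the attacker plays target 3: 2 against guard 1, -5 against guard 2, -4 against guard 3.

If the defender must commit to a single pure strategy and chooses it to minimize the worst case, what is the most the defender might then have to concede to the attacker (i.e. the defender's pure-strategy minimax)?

The worst case (largest entry) in each column is guard 1: 8, guard 2: 7, guard 3: 2.
The best (smallest) of these is 2.

2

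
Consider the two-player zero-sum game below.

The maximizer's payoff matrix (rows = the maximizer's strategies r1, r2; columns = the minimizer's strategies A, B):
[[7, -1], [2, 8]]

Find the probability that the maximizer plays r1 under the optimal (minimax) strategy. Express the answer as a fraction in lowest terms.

Row minima are -1 and 2, so the maximizer's maximin is 2; column maxima are 7 and 8, so the minimizer's minimax is 7. These differ, so the equilibrium is in mixed strategies.
Let the maximizer play r1 with probability p. The minimizer is indifferent when 7p + 2(1−p) = −p + 8(1−p), giving p = 3/7.

3/7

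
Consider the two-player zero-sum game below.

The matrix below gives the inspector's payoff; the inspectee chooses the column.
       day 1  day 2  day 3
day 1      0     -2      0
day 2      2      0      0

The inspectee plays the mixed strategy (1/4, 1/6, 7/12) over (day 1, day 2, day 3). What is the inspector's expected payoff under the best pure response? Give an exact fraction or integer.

day 1: (0)·(1/4) + (-2)·(1/6) + (0)·(7/12) = -1/3.
day 2: (2)·(1/4) + (0)·(1/6) + (0)·(7/12) = 1/2.
The best pure response is day 2 with expected payoff 1/2.

1/2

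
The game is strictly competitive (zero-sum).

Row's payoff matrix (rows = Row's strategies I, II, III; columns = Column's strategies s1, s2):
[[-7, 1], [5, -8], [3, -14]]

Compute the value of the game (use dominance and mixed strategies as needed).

-17/7

Row III is strictly dominated by row II, so Row never plays it.
The remaining 2×2 game on (I, II) × (s1, s2) has no saddle point. Let Row play I with probability p; indifference gives −7p + 5(1−p) = p − 8(1−p), so p = 13/21.
Similarly Column's optimal q on s1 is 3/7, and the value is -7·(3/7) + (1)·(4/7) = -17/7.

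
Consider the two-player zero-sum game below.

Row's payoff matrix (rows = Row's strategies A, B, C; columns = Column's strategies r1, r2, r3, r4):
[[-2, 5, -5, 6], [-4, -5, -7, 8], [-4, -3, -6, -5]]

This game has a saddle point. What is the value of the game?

Row minima: -5, -7, -6 → Row's maximin is -5.
Column maxima: -2, 5, -5, 8 → Column's minimax is -5.
They coincide at (A, r3), so the value is -5.

-5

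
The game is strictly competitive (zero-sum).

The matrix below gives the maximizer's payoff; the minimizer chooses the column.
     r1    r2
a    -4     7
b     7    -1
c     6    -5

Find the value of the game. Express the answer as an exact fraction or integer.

Row c is strictly dominated by row b, so the maximizer never plays it.
The remaining 2×2 game on (a, b) × (r1, r2) has no saddle point. Let the maximizer play a with probability p; indifference gives −4p + 7(1−p) = 7p − (1−p), so p = 8/19.
Similarly the minimizer's optimal q on r1 is 8/19, and the value is -4·(8/19) + (7)·(11/19) = 45/19.

45/19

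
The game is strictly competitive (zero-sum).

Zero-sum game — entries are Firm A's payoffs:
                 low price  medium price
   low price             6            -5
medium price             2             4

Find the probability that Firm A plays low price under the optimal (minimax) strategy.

2/13

Row minima are -5 and 2, so Firm A's maximin is 2; column maxima are 6 and 4, so Firm B's minimax is 4. These differ, so the equilibrium is in mixed strategies.
Let Firm A play low price with probability p. Firm B is indifferent when 6p + 2(1−p) = −5p + 4(1−p), giving p = 2/13.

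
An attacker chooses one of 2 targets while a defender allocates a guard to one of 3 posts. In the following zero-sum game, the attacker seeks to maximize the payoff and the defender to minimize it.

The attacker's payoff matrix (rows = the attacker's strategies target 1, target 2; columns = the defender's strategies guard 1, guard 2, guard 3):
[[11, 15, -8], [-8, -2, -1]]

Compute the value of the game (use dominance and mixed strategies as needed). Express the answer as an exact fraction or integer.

Column guard 2 is strictly dominated by guard 1 for the defender (it gives the attacker more in every row).
The remaining 2×2 game on (target 1, target 2) × (guard 1, guard 3) has no saddle point. Let the attacker play target 1 with probability p; indifference gives 11p − 8(1−p) = −8p − (1−p), so p = 7/26.
Similarly the defender's optimal q on guard 1 is 7/26, and the value is 11·(7/26) + (-8)·(19/26) = -75/26.

-75/26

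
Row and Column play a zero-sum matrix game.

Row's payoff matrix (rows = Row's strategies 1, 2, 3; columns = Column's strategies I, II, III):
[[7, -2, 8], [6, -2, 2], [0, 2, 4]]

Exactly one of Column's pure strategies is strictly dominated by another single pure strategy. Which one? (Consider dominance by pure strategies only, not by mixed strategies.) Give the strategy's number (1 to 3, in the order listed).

Column prefers columns that give Row less. Compare III with II: -2 < 8, -2 < 2, 2 < 4.
So II strictly dominates III for Column; III is strictly dominated.

3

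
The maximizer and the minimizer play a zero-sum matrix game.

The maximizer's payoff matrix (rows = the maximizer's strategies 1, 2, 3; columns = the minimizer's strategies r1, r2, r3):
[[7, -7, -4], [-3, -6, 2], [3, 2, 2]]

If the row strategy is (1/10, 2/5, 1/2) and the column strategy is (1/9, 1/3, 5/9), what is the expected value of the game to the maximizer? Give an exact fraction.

17/90

Against (1/9, 1/3, 5/9), each row's expected payoff is 1: -34/9; 2: -11/9; 3: 19/9.
Taking the (1/10, 2/5, 1/2)-weighted average: (1/10)·(-34/9) + (2/5)·(-11/9) + (1/2)·(19/9) = 17/90.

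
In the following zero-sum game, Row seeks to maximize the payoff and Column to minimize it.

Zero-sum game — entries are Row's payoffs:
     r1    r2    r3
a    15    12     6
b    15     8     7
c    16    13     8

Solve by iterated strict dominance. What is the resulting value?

Column r1 is strictly dominated by r2 for Column (12<15, 8<15, 13<16); eliminate r1.
Row a is strictly dominated by row c (13>12, 8>6); eliminate a.
Column r2 is strictly dominated by r3 for Column (7<8, 8<13); eliminate r2.
Row b is strictly dominated by row c (8>7); eliminate b.
Only (c, r3) remains, with payoff 8.

8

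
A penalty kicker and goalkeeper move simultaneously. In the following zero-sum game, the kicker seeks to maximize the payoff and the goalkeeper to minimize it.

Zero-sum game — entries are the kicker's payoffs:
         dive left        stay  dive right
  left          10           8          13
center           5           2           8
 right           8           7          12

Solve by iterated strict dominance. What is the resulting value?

8

Column dive right is strictly dominated by dive left for the goalkeeper (10<13, 5<8, 8<12); eliminate dive right.
Row right is strictly dominated by row left (10>8, 8>7); eliminate right.
Row center is strictly dominated by row left (10>5, 8>2); eliminate center.
Column dive left is strictly dominated by stay for the goalkeeper (8<10); eliminate dive left.
Only (left, stay) remains, with payoff 8.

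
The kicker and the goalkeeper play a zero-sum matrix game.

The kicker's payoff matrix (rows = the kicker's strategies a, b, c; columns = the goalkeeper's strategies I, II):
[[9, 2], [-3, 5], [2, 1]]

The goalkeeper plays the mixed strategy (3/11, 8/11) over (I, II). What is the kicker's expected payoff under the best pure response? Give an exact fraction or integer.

43/11

a: (9)·(3/11) + (2)·(8/11) = 43/11.
b: (-3)·(3/11) + (5)·(8/11) = 31/11.
c: (2)·(3/11) + (1)·(8/11) = 14/11.
The best pure response is a with expected payoff 43/11.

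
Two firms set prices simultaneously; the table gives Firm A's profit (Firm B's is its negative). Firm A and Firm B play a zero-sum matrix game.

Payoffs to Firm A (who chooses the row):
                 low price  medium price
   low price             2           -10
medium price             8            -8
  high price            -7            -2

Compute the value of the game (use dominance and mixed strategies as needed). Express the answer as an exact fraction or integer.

Row low price is strictly dominated by row medium price, so Firm A never plays it.
The remaining 2×2 game on (medium price, high price) × (low price, medium price) has no saddle point. Let Firm A play medium price with probability p; indifference gives 8p − 7(1−p) = −8p − 2(1−p), so p = 5/21.
Similarly Firm B's optimal q on low price is 2/7, and the value is 8·(2/7) + (-8)·(5/7) = -24/7.

-24/7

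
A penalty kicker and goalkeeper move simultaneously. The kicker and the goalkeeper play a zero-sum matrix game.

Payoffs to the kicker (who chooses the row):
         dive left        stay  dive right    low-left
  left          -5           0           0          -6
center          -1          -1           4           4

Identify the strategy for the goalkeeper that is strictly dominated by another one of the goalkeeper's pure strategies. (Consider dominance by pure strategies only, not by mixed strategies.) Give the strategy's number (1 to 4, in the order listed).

3

The goalkeeper prefers columns that give the kicker less. Compare dive right with dive left: -5 < 0, -1 < 4.
So dive left strictly dominates dive right for the goalkeeper; dive right is strictly dominated.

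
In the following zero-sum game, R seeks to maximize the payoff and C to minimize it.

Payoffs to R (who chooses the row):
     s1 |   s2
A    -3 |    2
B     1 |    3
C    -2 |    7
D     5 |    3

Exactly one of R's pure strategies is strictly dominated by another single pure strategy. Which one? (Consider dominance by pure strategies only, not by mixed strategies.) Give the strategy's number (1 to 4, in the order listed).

1

Compare A with B: 1 > -3, 3 > 2.
So B strictly dominates A for R; A is strictly dominated.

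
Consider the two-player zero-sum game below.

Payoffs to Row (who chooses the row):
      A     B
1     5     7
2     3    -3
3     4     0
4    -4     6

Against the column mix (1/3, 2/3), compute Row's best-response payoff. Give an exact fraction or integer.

19/3

1: (5)·(1/3) + (7)·(2/3) = 19/3.
2: (3)·(1/3) + (-3)·(2/3) = -1.
3: (4)·(1/3) + (0)·(2/3) = 4/3.
4: (-4)·(1/3) + (6)·(2/3) = 8/3.
The best pure response is 1 with expected payoff 19/3.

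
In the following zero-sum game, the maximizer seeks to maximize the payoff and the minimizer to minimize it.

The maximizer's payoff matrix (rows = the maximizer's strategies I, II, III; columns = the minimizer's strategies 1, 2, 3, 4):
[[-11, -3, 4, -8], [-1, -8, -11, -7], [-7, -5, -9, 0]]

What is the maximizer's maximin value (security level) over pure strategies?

The worst-case payoff for each row is I: -11, II: -11, III: -9.
The best of these is -9.

-9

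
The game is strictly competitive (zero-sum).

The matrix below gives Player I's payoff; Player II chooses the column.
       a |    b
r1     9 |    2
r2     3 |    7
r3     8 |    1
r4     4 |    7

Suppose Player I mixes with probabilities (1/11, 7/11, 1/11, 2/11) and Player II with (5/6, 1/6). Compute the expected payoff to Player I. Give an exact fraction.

148/33

Against (5/6, 1/6), each row's expected payoff is r1: 47/6; r2: 11/3; r3: 41/6; r4: 9/2.
Taking the (1/11, 7/11, 1/11, 2/11)-weighted average: (1/11)·(47/6) + (7/11)·(11/3) + (1/11)·(41/6) + (2/11)·(9/2) = 148/33.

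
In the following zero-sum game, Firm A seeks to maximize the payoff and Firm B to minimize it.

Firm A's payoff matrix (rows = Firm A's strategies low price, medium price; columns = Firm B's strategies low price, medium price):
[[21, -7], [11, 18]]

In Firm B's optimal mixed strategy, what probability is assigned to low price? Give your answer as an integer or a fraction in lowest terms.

Row minima are -7 and 11, so Firm A's maximin is 11; column maxima are 21 and 18, so Firm B's minimax is 18. These differ, so the equilibrium is in mixed strategies.
Let Firm B play low price with probability q. Firm A is indifferent when 21q − 7(1−q) = 11q + 18(1−q), giving q = 5/7.

5/7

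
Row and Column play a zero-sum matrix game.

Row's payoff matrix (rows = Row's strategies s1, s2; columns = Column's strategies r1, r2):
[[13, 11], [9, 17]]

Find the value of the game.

61/5

Row minima are 11 and 9, so Row's maximin is 11; column maxima are 13 and 17, so Column's minimax is 13. These differ, so the equilibrium is in mixed strategies.
Let Row play s1 with probability p. Column is indifferent when 13p + 9(1−p) = 11p + 17(1−p), giving p = 4/5.
Let Column play r1 with probability q. Row is indifferent when 13q + 11(1−q) = 9q + 17(1−q), giving q = 3/5.
The value is 13·(3/5) + (11)·(2/5) = 61/5.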